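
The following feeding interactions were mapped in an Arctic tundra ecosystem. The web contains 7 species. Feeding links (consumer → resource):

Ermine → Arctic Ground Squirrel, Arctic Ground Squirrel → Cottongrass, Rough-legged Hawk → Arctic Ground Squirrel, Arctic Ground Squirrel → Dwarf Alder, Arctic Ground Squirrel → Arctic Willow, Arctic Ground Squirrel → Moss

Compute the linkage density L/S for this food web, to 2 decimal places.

There are L = 6 links among S = 7 species.
L/S = 6/7 = 0.8571 ≈ 0.86.

L/S = 0.86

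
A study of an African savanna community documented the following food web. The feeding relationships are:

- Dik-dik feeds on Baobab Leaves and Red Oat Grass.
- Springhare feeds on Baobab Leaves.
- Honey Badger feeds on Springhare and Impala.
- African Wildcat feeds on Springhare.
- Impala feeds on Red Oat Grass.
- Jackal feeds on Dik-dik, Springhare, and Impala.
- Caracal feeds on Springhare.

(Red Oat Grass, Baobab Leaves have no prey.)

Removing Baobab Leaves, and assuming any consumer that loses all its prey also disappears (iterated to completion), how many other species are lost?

Remove Baobab Leaves.
Round 1: Springhare (all prey gone) → extinct.
Round 2: Caracal (all prey gone), African Wildcat (all prey gone) → extinct.
No further losses. Total secondary extinctions: 3.

3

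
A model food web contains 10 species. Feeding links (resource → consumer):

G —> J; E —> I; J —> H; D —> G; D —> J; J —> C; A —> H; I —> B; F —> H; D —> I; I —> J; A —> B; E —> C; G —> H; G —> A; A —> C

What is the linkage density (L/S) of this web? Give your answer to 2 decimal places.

L/S = 1.60

There are L = 16 links among S = 10 species.
L/S = 16/10 = 1.6000 ≈ 1.60.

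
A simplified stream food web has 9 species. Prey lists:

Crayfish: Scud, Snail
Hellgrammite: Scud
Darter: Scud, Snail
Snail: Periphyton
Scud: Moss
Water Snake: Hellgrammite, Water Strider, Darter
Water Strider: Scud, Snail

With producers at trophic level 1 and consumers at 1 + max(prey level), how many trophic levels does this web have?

4

Producers (level 1): Periphyton, Moss.
Moss → Scud → Hellgrammite → Water Snake gives Water Snake level 4.
No species has a prey at level 4, so no species reaches level 5.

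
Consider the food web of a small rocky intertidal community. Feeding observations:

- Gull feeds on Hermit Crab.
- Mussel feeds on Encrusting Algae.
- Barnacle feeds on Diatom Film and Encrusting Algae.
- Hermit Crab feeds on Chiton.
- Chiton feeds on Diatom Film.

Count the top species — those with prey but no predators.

Top species (has prey, but nothing eats it): Barnacle, Mussel, Gull.
Count: 3.

3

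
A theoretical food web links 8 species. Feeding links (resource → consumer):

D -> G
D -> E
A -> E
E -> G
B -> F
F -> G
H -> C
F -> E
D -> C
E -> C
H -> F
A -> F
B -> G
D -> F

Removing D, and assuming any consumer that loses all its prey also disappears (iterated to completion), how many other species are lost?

Remove D.
Every predator of it retains at least one other prey: F still has B, A, H; E still has A, F; G still has B, F, E; C still has H, E.
No consumer loses all prey, so no secondary extinctions occur.

0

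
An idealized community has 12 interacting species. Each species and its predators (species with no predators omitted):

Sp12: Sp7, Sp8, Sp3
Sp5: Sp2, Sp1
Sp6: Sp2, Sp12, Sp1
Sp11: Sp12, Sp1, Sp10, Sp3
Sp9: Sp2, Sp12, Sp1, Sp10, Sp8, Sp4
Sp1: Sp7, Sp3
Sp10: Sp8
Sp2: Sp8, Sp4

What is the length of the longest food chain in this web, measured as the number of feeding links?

2 links

One longest chain: Sp6 → Sp12 → Sp7.
It has 3 species and 2 links.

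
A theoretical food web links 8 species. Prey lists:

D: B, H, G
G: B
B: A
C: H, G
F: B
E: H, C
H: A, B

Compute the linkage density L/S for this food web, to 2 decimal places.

L/S = 1.50

There are L = 12 links among S = 8 species.
L/S = 12/8 = 1.5000 ≈ 1.50.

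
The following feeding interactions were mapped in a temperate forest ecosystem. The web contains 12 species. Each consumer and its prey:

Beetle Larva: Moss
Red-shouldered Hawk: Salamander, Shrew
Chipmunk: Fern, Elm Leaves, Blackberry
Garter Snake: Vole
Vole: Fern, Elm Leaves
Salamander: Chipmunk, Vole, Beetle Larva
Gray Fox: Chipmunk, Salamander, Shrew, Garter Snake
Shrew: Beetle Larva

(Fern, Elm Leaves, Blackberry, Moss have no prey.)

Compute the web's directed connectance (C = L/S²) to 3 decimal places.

The web has S = 12 species and L = 17 feeding links.
C = L / S² = 17 / 144 = 0.1181 ≈ 0.118.

C = 0.118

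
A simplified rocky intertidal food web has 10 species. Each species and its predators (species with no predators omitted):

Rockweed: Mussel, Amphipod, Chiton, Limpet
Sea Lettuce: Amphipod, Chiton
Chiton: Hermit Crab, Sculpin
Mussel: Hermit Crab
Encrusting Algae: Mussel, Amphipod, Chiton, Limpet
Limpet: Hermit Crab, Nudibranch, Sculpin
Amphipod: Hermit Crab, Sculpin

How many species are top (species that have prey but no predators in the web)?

Top species (has prey, but nothing eats it): Hermit Crab, Nudibranch, Sculpin.
Count: 3.

3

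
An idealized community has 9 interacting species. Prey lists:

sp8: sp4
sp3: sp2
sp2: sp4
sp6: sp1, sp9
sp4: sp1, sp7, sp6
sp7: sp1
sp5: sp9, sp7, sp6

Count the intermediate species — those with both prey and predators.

Intermediate species (has both prey and predators): sp7, sp6, sp4, sp2.
Count: 4.

4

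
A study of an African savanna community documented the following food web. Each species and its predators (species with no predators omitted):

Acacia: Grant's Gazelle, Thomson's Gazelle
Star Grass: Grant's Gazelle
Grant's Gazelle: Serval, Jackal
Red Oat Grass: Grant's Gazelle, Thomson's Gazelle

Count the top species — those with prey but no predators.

3

Top species (has prey, but nothing eats it): Thomson's Gazelle, Serval, Jackal.
Count: 3.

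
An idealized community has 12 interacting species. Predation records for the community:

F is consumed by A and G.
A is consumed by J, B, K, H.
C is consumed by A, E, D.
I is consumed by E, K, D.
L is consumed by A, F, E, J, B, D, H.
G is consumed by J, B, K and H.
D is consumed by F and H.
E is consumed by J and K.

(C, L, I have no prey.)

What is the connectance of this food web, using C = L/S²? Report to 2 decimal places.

The web has S = 12 species and L = 27 feeding links.
C = L / S² = 27 / 144 = 0.1875 ≈ 0.19.

C = 0.19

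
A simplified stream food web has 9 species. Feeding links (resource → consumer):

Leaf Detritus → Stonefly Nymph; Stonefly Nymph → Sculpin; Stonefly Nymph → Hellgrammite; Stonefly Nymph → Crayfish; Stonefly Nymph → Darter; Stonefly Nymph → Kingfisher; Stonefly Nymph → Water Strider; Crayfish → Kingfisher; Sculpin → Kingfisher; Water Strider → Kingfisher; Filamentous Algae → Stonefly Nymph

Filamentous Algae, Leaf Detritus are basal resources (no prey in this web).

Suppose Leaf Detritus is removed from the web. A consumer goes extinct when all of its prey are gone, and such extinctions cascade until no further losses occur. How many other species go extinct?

0

Remove Leaf Detritus.
Every predator of it retains at least one other prey: Stonefly Nymph still has Filamentous Algae.
No consumer loses all prey, so no secondary extinctions occur.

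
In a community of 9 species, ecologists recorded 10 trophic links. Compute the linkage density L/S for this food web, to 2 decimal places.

There are L = 10 links among S = 9 species.
L/S = 10/9 = 1.1111 ≈ 1.11.

L/S = 1.11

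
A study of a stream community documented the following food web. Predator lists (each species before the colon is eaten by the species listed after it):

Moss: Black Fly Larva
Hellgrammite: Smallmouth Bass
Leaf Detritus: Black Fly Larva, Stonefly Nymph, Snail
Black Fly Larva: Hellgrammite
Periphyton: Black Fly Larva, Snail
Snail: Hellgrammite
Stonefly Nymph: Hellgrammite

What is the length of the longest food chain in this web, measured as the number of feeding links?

One longest chain: Moss → Black Fly Larva → Hellgrammite → Smallmouth Bass.
It has 4 species and 3 links.

3 links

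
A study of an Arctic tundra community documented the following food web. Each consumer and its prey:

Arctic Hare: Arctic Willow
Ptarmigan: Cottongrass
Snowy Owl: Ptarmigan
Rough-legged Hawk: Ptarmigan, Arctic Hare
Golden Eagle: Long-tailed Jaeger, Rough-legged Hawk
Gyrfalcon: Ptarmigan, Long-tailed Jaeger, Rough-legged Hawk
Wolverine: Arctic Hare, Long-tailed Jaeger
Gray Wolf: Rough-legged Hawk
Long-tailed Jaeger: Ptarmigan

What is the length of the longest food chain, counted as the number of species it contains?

One longest chain: Cottongrass → Ptarmigan → Long-tailed Jaeger → Gyrfalcon.
It has 4 species and 3 links.

4 species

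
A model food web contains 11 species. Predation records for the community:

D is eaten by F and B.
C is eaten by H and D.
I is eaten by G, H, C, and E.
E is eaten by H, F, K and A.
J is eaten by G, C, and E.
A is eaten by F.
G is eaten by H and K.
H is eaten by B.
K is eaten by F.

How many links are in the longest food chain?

One longest chain: I → E → H → B.
It has 4 species and 3 links.

3 links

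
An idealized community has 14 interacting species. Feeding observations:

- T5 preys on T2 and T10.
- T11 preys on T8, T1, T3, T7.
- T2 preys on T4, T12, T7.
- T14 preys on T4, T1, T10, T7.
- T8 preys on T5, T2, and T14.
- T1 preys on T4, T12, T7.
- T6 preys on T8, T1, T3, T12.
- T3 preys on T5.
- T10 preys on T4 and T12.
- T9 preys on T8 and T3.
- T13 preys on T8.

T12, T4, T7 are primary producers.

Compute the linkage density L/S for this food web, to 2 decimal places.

L/S = 2.07

There are L = 29 links among S = 14 species.
L/S = 29/14 = 2.0714 ≈ 2.07.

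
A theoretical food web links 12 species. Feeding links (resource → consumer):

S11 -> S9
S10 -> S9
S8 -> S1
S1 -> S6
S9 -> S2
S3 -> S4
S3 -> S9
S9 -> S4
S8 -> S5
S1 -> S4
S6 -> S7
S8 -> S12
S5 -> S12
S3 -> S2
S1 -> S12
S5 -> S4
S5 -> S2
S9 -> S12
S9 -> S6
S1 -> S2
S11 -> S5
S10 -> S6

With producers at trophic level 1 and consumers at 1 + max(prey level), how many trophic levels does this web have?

Producers (level 1): S8, S11, S10, S3.
S11 → S9 → S6 → S7 gives S7 level 4.
No species has a prey at level 4, so no species reaches level 5.

4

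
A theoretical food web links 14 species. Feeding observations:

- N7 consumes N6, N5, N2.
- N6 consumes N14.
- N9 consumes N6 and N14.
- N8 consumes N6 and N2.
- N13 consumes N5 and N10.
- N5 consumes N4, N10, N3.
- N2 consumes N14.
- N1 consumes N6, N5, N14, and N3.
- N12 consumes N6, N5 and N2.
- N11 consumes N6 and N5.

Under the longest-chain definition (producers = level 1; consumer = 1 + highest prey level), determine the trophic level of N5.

Trophic level 2

N10 is a producer → level 1.
N5 eats N10 (level 1); other prey at levels: N3 1, N4 1 → level 2.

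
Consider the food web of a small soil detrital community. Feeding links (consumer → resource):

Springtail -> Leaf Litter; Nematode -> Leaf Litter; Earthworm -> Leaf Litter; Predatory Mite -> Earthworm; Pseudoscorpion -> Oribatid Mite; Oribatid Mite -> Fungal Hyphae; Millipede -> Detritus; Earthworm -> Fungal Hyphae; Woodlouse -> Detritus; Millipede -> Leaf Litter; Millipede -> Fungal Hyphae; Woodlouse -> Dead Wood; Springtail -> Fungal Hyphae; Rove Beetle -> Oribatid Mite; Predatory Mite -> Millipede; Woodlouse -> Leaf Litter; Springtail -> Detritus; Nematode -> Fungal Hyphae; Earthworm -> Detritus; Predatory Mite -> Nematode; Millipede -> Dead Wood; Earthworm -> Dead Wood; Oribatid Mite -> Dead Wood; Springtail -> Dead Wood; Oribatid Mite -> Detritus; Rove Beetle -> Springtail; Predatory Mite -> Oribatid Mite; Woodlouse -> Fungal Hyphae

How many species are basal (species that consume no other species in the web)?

4

Basal species (no prey listed): Detritus, Dead Wood, Fungal Hyphae, Leaf Litter.
Count: 4.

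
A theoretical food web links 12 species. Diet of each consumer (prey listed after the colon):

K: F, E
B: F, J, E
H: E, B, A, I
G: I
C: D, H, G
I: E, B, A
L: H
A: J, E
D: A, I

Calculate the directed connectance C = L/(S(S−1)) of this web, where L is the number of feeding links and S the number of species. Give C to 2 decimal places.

C = 0.16

The web has S = 12 species and L = 21 feeding links.
C = L / (S(S−1)) = 21 / 132 = 0.1591 ≈ 0.16.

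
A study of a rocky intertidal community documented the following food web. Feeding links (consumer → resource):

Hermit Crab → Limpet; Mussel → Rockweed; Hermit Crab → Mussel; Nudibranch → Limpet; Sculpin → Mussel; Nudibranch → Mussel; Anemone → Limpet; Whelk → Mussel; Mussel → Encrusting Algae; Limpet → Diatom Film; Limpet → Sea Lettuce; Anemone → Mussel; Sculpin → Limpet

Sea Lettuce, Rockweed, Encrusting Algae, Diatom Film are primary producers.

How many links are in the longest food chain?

One longest chain: Rockweed → Mussel → Sculpin.
It has 3 species and 2 links.

2 links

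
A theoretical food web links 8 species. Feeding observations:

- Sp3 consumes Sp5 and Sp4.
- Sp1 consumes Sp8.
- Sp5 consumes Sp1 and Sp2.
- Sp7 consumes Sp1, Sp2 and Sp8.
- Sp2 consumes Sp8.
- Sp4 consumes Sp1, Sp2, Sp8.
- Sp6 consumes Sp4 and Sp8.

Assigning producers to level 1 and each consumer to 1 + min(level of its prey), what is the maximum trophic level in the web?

Producers (level 1): Sp8.
Following each consumer down to its lowest-level prey: Sp8 → Sp4 → Sp3 (levels 1 through 3).
All prey of Sp3 (Sp4 2, Sp5 3) are at level 2 or above, so Sp3 is at level 1 + 2 = 3.
Every consumer has at least one prey at level 2 or below, so none exceeds level 3.

3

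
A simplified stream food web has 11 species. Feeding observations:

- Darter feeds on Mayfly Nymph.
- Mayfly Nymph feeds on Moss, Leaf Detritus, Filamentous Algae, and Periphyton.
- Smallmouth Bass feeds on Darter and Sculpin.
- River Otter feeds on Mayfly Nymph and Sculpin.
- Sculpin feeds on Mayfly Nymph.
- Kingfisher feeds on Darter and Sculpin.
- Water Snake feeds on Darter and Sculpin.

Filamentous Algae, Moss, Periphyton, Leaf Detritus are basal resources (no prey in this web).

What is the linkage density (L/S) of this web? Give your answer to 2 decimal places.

L/S = 1.27

There are L = 14 links among S = 11 species.
L/S = 14/11 = 1.2727 ≈ 1.27.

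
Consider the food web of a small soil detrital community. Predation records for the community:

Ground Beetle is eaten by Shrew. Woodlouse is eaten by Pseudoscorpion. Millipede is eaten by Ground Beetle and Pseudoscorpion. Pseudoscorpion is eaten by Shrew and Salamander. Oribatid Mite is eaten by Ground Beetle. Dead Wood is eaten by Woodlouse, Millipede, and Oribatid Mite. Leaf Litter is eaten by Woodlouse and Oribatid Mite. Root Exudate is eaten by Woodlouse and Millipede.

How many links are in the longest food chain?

One longest chain: Root Exudate → Millipede → Ground Beetle → Shrew.
It has 4 species and 3 links.

3 links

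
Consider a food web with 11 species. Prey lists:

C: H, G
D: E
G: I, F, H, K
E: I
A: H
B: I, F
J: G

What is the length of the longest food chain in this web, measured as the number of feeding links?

One longest chain: I → G → C.
It has 3 species and 2 links.

2 links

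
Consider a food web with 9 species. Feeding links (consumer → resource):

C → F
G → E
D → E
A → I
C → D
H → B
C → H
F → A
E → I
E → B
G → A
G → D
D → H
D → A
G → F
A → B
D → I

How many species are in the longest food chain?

One longest chain: B → A → F → G.
It has 4 species and 3 links.

4 species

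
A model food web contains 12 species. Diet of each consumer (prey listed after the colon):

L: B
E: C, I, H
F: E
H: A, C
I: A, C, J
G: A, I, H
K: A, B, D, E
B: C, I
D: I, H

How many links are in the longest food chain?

One longest chain: A → I → E → K.
It has 4 species and 3 links.

3 links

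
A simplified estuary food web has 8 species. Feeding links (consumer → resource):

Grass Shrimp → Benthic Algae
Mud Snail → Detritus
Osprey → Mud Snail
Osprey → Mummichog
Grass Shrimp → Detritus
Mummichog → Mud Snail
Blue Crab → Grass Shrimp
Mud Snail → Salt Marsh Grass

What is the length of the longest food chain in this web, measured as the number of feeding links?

One longest chain: Detritus → Mud Snail → Mummichog → Osprey.
It has 4 species and 3 links.

3 links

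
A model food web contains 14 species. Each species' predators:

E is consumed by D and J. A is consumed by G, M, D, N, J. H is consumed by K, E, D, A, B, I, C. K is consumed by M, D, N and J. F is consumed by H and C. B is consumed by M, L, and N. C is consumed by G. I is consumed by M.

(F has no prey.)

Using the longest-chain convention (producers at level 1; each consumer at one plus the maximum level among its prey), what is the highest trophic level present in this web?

4

Producers (level 1): F.
F → H → K → J gives J level 4.
No species has a prey at level 4, so no species reaches level 5.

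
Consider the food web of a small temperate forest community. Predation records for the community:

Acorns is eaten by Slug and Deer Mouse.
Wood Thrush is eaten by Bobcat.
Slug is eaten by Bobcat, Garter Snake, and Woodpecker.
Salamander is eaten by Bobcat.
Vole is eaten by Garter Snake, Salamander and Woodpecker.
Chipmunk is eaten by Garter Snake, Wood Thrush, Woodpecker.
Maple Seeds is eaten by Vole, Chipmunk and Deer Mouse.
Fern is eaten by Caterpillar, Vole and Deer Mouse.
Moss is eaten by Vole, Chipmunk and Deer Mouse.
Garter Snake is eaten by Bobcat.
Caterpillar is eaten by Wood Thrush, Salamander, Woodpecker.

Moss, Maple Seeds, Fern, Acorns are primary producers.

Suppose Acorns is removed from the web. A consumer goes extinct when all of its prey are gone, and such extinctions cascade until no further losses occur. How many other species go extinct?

1

Remove Acorns.
Round 1: Slug (all prey gone) → extinct.
No further losses. Total secondary extinctions: 1.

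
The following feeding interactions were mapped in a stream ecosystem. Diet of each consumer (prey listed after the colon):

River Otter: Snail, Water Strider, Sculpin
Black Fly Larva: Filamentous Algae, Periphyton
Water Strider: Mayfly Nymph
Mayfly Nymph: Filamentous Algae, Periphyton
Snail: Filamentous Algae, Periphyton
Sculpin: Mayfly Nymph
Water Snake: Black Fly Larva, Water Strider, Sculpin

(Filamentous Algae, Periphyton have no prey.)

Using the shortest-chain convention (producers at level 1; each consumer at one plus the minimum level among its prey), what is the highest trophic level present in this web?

Producers (level 1): Filamentous Algae, Periphyton.
Following each consumer down to its lowest-level prey: Filamentous Algae → Black Fly Larva → Water Snake (levels 1 through 3).
All prey of Water Snake (Black Fly Larva 2, Water Strider 3, Sculpin 3) are at level 2 or above, so Water Snake is at level 1 + 2 = 3.
Every consumer has at least one prey at level 2 or below, so none exceeds level 3.

3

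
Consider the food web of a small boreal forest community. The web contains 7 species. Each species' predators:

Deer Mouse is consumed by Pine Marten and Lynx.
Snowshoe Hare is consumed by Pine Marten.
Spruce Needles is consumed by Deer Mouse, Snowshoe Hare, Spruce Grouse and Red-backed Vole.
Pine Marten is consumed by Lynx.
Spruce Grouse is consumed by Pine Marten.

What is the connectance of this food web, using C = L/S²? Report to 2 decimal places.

The web has S = 7 species and L = 9 feeding links.
C = L / S² = 9 / 49 = 0.1837 ≈ 0.18.

C = 0.18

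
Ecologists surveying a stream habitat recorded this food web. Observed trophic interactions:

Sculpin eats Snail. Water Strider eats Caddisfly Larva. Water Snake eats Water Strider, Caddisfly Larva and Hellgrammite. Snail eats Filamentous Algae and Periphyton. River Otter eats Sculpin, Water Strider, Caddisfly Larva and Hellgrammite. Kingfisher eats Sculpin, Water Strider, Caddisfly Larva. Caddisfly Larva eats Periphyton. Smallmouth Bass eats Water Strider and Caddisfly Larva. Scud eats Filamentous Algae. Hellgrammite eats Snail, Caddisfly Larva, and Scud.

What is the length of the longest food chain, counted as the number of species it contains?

One longest chain: Periphyton → Caddisfly Larva → Water Strider → Smallmouth Bass.
It has 4 species and 3 links.

4 species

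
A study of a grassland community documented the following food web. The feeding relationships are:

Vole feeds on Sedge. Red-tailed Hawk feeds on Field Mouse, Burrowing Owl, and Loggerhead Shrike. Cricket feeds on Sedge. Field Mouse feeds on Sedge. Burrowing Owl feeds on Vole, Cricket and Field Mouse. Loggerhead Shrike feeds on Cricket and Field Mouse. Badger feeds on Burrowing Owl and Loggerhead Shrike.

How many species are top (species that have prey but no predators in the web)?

2

Top species (has prey, but nothing eats it): Red-tailed Hawk, Badger.
Count: 2.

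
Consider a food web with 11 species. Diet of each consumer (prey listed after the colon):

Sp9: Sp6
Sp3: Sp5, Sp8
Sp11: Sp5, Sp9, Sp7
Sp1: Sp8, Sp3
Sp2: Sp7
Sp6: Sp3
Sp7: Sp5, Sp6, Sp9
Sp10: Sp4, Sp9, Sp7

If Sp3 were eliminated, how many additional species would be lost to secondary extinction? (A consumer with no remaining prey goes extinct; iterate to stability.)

Remove Sp3.
Round 1: Sp6 (all prey gone) → extinct.
Round 2: Sp9 (all prey gone) → extinct.
No further losses. Total secondary extinctions: 2.

2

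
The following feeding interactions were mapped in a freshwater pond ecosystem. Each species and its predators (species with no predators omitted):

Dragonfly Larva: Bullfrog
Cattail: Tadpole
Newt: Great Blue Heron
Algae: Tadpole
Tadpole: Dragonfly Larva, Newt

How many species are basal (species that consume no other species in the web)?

2

Basal species (no prey listed): Cattail, Algae.
Count: 2.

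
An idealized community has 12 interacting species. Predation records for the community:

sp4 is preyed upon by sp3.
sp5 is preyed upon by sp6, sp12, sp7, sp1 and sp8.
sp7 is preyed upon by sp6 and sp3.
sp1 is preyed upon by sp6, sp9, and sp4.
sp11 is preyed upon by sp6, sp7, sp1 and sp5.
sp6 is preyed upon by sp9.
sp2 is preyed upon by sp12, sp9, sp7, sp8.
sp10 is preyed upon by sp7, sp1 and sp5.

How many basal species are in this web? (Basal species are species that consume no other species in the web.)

Basal species (no prey listed): sp10, sp11, sp2.
Count: 3.

3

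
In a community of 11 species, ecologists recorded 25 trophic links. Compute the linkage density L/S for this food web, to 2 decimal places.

There are L = 25 links among S = 11 species.
L/S = 25/11 = 2.2727 ≈ 2.27.

L/S = 2.27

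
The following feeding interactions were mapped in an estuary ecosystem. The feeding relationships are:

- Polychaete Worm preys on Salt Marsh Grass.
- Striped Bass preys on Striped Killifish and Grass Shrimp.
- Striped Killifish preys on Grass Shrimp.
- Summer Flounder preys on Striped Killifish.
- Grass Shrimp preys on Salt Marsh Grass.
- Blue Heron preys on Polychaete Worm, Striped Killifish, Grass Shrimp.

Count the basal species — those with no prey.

1

Basal species (no prey listed): Salt Marsh Grass.
Count: 1.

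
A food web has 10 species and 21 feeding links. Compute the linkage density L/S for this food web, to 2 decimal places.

There are L = 21 links among S = 10 species.
L/S = 21/10 = 2.1000 ≈ 2.10.

L/S = 2.10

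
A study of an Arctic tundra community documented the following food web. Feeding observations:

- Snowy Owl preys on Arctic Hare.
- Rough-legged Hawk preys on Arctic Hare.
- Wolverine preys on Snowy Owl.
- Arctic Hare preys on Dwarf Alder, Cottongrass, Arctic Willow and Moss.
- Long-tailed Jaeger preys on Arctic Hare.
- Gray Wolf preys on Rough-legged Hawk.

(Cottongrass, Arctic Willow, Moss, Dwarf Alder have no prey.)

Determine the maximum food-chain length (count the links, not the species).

One longest chain: Cottongrass → Arctic Hare → Rough-legged Hawk → Gray Wolf.
It has 4 species and 3 links.

3 links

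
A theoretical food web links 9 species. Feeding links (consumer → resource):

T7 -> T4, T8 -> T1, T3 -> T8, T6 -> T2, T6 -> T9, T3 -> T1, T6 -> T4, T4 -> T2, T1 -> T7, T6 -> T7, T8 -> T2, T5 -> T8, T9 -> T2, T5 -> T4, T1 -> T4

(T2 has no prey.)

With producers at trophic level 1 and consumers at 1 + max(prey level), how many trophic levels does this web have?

6

Producers (level 1): T2.
T2 → T4 → T7 → T1 → T8 → T5 gives T5 level 6.
No species has a prey at level 6, so no species reaches level 7.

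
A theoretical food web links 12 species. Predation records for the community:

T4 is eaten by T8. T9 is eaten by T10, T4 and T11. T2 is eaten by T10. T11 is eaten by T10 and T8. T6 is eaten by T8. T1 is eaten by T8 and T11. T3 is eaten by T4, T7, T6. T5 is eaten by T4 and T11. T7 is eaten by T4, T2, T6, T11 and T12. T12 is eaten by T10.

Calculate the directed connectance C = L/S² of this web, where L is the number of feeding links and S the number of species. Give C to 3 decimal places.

The web has S = 12 species and L = 21 feeding links.
C = L / S² = 21 / 144 = 0.1458 ≈ 0.146.

C = 0.146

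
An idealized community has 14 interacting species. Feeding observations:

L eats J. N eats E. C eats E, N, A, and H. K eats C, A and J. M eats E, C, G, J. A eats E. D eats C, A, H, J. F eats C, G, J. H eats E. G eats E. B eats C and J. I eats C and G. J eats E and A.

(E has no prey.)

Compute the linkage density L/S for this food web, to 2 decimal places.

There are L = 29 links among S = 14 species.
L/S = 29/14 = 2.0714 ≈ 2.07.

L/S = 2.07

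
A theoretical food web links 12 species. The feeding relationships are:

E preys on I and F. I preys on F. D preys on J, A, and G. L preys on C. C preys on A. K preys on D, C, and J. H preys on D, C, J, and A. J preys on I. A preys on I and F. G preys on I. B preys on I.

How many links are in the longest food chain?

4 links

One longest chain: F → I → A → C → H.
It has 5 species and 4 links.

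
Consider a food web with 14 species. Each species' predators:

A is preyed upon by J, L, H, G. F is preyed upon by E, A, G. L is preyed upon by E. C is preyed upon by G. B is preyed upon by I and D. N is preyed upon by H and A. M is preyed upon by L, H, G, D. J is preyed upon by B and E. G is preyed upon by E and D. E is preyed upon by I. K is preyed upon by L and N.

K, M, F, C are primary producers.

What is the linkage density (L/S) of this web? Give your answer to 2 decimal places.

L/S = 1.71

There are L = 24 links among S = 14 species.
L/S = 24/14 = 1.7143 ≈ 1.71.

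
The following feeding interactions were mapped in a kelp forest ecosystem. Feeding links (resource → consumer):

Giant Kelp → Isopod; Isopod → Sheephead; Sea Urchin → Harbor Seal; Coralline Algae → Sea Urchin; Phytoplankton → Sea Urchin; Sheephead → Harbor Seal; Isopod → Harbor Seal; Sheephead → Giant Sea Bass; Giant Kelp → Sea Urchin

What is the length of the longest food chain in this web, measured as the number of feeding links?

3 links

One longest chain: Giant Kelp → Isopod → Sheephead → Giant Sea Bass.
It has 4 species and 3 links.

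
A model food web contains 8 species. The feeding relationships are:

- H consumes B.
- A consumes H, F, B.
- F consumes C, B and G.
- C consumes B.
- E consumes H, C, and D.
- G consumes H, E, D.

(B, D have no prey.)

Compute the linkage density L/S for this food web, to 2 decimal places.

L/S = 1.75

There are L = 14 links among S = 8 species.
L/S = 14/8 = 1.7500 ≈ 1.75.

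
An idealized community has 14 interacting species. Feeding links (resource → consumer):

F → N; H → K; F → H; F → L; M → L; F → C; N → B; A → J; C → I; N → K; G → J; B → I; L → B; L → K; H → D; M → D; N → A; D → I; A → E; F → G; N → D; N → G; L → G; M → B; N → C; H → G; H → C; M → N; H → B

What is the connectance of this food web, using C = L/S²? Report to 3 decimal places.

The web has S = 14 species and L = 29 feeding links.
C = L / S² = 29 / 196 = 0.1480 ≈ 0.148.

C = 0.148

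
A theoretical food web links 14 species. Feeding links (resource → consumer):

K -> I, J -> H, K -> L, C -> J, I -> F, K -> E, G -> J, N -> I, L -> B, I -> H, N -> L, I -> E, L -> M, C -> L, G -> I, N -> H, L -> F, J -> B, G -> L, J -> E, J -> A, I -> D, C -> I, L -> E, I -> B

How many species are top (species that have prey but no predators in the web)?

7

Top species (has prey, but nothing eats it): H, A, F, M, B, D, E.
Count: 7.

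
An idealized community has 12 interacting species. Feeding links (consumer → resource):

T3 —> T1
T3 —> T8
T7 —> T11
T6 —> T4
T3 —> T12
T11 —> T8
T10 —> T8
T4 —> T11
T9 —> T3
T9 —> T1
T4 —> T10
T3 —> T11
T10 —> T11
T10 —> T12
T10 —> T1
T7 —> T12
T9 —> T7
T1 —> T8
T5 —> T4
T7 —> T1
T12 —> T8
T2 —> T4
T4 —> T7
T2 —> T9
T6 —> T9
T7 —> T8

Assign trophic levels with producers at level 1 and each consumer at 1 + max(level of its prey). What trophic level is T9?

Trophic level 4

T8 is a producer → level 1.
T1 eats T8 → level 2.
T3 eats T1 (level 2); other prey at levels: T8 1, T12 2, T11 2 → level 3.
T9 eats T3 (level 3); other prey at levels: T1 2, T7 3 → level 4.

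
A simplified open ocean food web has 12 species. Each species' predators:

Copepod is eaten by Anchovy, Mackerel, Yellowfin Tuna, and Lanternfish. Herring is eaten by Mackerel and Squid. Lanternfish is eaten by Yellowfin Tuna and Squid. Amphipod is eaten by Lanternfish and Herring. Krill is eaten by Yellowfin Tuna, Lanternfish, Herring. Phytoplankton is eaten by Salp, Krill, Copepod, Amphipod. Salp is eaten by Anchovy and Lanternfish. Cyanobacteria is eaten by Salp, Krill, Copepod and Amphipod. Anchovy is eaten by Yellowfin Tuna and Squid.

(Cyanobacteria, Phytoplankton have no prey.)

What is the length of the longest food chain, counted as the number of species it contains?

One longest chain: Cyanobacteria → Amphipod → Herring → Mackerel.
It has 4 species and 3 links.

4 species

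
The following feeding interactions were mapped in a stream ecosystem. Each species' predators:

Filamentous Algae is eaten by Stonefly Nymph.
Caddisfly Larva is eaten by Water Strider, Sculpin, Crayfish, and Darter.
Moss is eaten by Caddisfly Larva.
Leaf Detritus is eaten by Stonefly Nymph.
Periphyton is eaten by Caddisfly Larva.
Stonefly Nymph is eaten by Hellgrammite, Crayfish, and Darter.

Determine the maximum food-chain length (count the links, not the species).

2 links

One longest chain: Periphyton → Caddisfly Larva → Sculpin.
It has 3 species and 2 links.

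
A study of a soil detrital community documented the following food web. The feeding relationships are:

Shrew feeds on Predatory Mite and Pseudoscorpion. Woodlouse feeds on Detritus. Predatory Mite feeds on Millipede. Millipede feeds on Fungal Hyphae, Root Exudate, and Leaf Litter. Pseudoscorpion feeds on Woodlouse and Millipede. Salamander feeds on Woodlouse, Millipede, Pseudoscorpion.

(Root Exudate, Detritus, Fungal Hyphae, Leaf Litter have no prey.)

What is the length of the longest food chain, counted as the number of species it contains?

4 species

One longest chain: Root Exudate → Millipede → Pseudoscorpion → Salamander.
It has 4 species and 3 links.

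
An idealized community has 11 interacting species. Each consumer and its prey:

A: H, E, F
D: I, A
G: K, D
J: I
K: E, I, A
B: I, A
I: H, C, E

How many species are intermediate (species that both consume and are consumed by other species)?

4

Intermediate species (has both prey and predators): I, A, K, D.
Count: 4.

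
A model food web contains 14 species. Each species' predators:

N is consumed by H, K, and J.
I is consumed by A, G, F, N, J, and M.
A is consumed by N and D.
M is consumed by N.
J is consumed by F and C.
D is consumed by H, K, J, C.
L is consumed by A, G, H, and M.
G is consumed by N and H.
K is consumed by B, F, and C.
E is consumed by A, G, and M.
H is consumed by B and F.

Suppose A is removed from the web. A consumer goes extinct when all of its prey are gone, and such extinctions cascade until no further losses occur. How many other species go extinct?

1

Remove A.
Round 1: D (all prey gone) → extinct.
No further losses. Total secondary extinctions: 1.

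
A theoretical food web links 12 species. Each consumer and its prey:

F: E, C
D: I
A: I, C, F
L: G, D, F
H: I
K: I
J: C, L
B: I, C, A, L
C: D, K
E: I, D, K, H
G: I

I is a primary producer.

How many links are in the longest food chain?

5 links

One longest chain: I → D → E → F → L → J.
It has 6 species and 5 links.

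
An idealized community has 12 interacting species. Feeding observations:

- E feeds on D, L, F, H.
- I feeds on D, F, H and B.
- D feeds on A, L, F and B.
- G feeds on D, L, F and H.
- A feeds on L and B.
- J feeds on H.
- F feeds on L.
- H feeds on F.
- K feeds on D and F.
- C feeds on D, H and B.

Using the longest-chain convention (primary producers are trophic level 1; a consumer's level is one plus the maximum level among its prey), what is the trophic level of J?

L is a producer → level 1.
F eats L → level 2.
H eats F → level 3.
J eats H → level 4.

Trophic level 4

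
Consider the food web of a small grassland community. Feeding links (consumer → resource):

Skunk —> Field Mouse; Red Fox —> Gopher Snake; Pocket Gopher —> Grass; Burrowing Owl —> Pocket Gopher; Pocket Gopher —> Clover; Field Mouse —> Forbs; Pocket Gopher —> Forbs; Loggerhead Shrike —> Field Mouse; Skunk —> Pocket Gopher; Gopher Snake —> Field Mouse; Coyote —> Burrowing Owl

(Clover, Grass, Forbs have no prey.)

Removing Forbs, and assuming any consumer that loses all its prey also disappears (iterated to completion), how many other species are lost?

Remove Forbs.
Round 1: Field Mouse (all prey gone) → extinct.
Round 2: Gopher Snake (all prey gone), Loggerhead Shrike (all prey gone) → extinct.
Round 3: Red Fox (all prey gone) → extinct.
No further losses. Total secondary extinctions: 4.

4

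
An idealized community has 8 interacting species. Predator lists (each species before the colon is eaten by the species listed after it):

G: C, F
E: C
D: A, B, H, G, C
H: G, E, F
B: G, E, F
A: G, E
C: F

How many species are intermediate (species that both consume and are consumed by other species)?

6

Intermediate species (has both prey and predators): A, B, H, G, E, C.
Count: 6.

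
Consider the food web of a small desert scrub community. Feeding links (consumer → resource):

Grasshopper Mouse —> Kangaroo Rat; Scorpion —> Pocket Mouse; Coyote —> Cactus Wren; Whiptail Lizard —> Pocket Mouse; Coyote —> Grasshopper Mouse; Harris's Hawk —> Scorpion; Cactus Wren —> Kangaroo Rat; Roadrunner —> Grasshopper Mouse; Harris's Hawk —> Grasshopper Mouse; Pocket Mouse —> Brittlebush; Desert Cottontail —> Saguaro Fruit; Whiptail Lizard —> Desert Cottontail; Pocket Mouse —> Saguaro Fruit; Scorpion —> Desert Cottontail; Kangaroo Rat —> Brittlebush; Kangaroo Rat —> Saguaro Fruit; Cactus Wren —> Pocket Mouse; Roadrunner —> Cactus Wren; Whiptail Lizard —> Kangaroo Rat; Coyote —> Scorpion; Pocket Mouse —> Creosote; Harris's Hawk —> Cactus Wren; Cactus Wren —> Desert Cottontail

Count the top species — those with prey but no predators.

4

Top species (has prey, but nothing eats it): Whiptail Lizard, Harris's Hawk, Coyote, Roadrunner.
Count: 4.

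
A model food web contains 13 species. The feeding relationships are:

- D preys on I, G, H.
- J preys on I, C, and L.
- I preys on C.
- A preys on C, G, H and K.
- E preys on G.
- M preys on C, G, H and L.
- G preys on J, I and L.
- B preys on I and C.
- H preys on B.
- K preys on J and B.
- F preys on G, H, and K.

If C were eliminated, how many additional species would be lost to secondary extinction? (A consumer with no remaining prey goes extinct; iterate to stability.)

Remove C.
Round 1: I (all prey gone) → extinct.
Round 2: B (all prey gone) → extinct.
Round 3: H (all prey gone) → extinct.
No further losses. Total secondary extinctions: 3.

3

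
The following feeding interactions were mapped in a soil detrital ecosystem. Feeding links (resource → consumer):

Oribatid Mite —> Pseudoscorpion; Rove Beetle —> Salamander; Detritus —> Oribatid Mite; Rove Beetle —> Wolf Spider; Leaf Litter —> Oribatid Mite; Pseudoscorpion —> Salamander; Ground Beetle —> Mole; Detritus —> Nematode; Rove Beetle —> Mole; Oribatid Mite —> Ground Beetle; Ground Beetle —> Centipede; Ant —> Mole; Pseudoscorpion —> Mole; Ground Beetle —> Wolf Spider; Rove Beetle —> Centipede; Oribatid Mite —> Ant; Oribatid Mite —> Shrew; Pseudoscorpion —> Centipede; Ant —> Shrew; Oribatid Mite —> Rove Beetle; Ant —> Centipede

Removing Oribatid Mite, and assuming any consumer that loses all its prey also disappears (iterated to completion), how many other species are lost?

9

Remove Oribatid Mite.
Round 1: Ground Beetle (all prey gone), Rove Beetle (all prey gone), Pseudoscorpion (all prey gone), Ant (all prey gone) → extinct.
Round 2: Shrew (all prey gone), Wolf Spider (all prey gone), Centipede (all prey gone), Salamander (all prey gone), Mole (all prey gone) → extinct.
No further losses. Total secondary extinctions: 9.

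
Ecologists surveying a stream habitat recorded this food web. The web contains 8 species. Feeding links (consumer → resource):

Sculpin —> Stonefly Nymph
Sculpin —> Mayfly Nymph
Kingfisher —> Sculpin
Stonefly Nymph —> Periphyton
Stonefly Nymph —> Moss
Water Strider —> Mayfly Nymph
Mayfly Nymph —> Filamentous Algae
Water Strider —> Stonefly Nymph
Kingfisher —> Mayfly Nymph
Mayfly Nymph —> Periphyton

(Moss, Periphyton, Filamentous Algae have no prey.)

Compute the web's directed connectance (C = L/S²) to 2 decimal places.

C = 0.16

The web has S = 8 species and L = 10 feeding links.
C = L / S² = 10 / 64 = 0.1562 ≈ 0.16.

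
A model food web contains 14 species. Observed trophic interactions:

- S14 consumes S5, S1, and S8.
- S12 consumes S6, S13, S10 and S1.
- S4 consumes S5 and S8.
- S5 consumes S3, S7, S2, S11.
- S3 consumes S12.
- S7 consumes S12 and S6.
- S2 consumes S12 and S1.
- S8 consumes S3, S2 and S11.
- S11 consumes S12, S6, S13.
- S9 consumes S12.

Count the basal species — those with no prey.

4

Basal species (no prey listed): S10, S1, S13, S6.
Count: 4.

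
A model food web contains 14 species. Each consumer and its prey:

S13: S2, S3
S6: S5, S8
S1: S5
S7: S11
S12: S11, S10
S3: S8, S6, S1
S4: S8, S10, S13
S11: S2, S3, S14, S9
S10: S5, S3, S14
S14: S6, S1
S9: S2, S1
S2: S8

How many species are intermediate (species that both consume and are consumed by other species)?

9

Intermediate species (has both prey and predators): S6, S2, S1, S3, S14, S9, S11, S10, S13.
Count: 9.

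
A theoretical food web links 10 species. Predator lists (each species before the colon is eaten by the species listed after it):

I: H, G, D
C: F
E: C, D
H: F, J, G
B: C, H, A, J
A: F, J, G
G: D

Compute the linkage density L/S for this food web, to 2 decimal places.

L/S = 1.70

There are L = 17 links among S = 10 species.
L/S = 17/10 = 1.7000 ≈ 1.70.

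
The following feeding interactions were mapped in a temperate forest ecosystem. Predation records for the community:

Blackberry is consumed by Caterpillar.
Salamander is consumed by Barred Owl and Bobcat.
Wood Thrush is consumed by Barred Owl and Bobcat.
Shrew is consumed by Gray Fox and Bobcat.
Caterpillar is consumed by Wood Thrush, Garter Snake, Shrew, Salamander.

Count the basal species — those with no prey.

Basal species (no prey listed): Blackberry.
Count: 1.

1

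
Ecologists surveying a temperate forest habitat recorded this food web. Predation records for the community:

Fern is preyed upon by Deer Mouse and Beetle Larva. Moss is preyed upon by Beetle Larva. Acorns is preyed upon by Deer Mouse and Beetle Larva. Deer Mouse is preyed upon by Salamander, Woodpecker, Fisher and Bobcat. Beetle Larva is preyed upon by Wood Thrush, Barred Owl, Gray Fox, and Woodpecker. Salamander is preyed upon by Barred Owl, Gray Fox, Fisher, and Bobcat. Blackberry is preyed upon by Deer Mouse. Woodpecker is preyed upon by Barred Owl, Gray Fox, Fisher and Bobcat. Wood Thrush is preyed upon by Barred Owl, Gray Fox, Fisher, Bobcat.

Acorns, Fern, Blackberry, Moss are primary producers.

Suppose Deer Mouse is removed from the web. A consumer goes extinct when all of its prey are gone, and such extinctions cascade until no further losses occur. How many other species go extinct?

1

Remove Deer Mouse.
Round 1: Salamander (all prey gone) → extinct.
No further losses. Total secondary extinctions: 1.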